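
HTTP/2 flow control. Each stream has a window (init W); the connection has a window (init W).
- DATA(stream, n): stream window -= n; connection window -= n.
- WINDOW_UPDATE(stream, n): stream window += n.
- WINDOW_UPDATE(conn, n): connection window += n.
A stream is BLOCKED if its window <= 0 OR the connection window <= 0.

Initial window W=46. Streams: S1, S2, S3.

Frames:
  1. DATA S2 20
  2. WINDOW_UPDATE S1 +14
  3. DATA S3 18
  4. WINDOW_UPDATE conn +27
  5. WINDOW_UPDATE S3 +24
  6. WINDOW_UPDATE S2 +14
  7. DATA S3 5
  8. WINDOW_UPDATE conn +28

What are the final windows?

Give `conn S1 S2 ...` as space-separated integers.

Op 1: conn=26 S1=46 S2=26 S3=46 blocked=[]
Op 2: conn=26 S1=60 S2=26 S3=46 blocked=[]
Op 3: conn=8 S1=60 S2=26 S3=28 blocked=[]
Op 4: conn=35 S1=60 S2=26 S3=28 blocked=[]
Op 5: conn=35 S1=60 S2=26 S3=52 blocked=[]
Op 6: conn=35 S1=60 S2=40 S3=52 blocked=[]
Op 7: conn=30 S1=60 S2=40 S3=47 blocked=[]
Op 8: conn=58 S1=60 S2=40 S3=47 blocked=[]

Answer: 58 60 40 47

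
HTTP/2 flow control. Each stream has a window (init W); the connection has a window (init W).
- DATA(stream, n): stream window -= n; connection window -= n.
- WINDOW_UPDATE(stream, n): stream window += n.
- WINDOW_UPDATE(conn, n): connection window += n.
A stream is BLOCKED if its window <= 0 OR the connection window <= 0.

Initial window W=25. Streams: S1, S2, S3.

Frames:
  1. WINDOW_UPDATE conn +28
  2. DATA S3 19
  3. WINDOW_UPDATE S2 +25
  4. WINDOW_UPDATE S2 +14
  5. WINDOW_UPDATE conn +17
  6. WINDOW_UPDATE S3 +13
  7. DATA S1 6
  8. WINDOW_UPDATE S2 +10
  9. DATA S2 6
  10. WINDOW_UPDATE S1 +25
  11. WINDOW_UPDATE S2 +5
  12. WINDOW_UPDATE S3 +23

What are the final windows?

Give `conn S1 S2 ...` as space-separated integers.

Answer: 39 44 73 42

Derivation:
Op 1: conn=53 S1=25 S2=25 S3=25 blocked=[]
Op 2: conn=34 S1=25 S2=25 S3=6 blocked=[]
Op 3: conn=34 S1=25 S2=50 S3=6 blocked=[]
Op 4: conn=34 S1=25 S2=64 S3=6 blocked=[]
Op 5: conn=51 S1=25 S2=64 S3=6 blocked=[]
Op 6: conn=51 S1=25 S2=64 S3=19 blocked=[]
Op 7: conn=45 S1=19 S2=64 S3=19 blocked=[]
Op 8: conn=45 S1=19 S2=74 S3=19 blocked=[]
Op 9: conn=39 S1=19 S2=68 S3=19 blocked=[]
Op 10: conn=39 S1=44 S2=68 S3=19 blocked=[]
Op 11: conn=39 S1=44 S2=73 S3=19 blocked=[]
Op 12: conn=39 S1=44 S2=73 S3=42 blocked=[]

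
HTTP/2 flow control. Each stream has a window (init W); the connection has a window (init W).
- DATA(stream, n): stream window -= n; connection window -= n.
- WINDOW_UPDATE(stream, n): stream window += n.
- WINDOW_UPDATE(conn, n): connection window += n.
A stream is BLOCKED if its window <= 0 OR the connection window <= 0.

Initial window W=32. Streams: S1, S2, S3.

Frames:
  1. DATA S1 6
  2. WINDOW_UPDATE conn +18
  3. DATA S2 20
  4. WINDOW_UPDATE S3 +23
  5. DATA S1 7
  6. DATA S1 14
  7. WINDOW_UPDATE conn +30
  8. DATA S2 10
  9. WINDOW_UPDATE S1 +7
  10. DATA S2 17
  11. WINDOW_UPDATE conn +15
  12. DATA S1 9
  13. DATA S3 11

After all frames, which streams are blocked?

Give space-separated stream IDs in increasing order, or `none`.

Op 1: conn=26 S1=26 S2=32 S3=32 blocked=[]
Op 2: conn=44 S1=26 S2=32 S3=32 blocked=[]
Op 3: conn=24 S1=26 S2=12 S3=32 blocked=[]
Op 4: conn=24 S1=26 S2=12 S3=55 blocked=[]
Op 5: conn=17 S1=19 S2=12 S3=55 blocked=[]
Op 6: conn=3 S1=5 S2=12 S3=55 blocked=[]
Op 7: conn=33 S1=5 S2=12 S3=55 blocked=[]
Op 8: conn=23 S1=5 S2=2 S3=55 blocked=[]
Op 9: conn=23 S1=12 S2=2 S3=55 blocked=[]
Op 10: conn=6 S1=12 S2=-15 S3=55 blocked=[2]
Op 11: conn=21 S1=12 S2=-15 S3=55 blocked=[2]
Op 12: conn=12 S1=3 S2=-15 S3=55 blocked=[2]
Op 13: conn=1 S1=3 S2=-15 S3=44 blocked=[2]

Answer: S2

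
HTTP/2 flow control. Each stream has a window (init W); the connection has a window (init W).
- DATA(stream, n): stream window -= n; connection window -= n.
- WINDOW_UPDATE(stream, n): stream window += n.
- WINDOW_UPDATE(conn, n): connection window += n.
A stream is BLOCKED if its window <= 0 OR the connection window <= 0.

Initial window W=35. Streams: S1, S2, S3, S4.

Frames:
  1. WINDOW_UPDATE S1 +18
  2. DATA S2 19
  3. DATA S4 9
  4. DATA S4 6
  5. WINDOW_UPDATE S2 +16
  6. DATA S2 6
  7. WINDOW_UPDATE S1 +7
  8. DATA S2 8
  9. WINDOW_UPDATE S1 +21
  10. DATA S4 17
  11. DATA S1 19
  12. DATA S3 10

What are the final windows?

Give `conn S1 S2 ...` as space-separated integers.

Answer: -59 62 18 25 3

Derivation:
Op 1: conn=35 S1=53 S2=35 S3=35 S4=35 blocked=[]
Op 2: conn=16 S1=53 S2=16 S3=35 S4=35 blocked=[]
Op 3: conn=7 S1=53 S2=16 S3=35 S4=26 blocked=[]
Op 4: conn=1 S1=53 S2=16 S3=35 S4=20 blocked=[]
Op 5: conn=1 S1=53 S2=32 S3=35 S4=20 blocked=[]
Op 6: conn=-5 S1=53 S2=26 S3=35 S4=20 blocked=[1, 2, 3, 4]
Op 7: conn=-5 S1=60 S2=26 S3=35 S4=20 blocked=[1, 2, 3, 4]
Op 8: conn=-13 S1=60 S2=18 S3=35 S4=20 blocked=[1, 2, 3, 4]
Op 9: conn=-13 S1=81 S2=18 S3=35 S4=20 blocked=[1, 2, 3, 4]
Op 10: conn=-30 S1=81 S2=18 S3=35 S4=3 blocked=[1, 2, 3, 4]
Op 11: conn=-49 S1=62 S2=18 S3=35 S4=3 blocked=[1, 2, 3, 4]
Op 12: conn=-59 S1=62 S2=18 S3=25 S4=3 blocked=[1, 2, 3, 4]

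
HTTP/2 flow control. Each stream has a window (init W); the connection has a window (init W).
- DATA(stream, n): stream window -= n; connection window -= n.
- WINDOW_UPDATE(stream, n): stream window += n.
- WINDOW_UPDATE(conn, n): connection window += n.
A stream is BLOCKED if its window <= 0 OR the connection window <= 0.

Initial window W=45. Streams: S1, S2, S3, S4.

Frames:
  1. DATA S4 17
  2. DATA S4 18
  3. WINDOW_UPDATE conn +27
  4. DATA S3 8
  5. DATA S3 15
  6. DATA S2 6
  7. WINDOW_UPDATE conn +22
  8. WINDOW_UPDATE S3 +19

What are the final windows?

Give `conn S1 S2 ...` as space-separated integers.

Answer: 30 45 39 41 10

Derivation:
Op 1: conn=28 S1=45 S2=45 S3=45 S4=28 blocked=[]
Op 2: conn=10 S1=45 S2=45 S3=45 S4=10 blocked=[]
Op 3: conn=37 S1=45 S2=45 S3=45 S4=10 blocked=[]
Op 4: conn=29 S1=45 S2=45 S3=37 S4=10 blocked=[]
Op 5: conn=14 S1=45 S2=45 S3=22 S4=10 blocked=[]
Op 6: conn=8 S1=45 S2=39 S3=22 S4=10 blocked=[]
Op 7: conn=30 S1=45 S2=39 S3=22 S4=10 blocked=[]
Op 8: conn=30 S1=45 S2=39 S3=41 S4=10 blocked=[]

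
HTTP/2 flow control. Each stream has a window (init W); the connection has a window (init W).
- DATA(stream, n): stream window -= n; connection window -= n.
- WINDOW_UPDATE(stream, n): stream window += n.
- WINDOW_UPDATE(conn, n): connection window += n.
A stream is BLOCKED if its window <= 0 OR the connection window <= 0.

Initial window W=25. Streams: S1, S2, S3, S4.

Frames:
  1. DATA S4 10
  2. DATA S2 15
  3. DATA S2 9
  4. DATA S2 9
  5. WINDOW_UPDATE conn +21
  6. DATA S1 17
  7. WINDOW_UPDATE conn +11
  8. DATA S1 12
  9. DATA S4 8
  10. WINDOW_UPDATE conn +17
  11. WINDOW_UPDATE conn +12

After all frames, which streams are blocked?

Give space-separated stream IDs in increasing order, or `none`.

Op 1: conn=15 S1=25 S2=25 S3=25 S4=15 blocked=[]
Op 2: conn=0 S1=25 S2=10 S3=25 S4=15 blocked=[1, 2, 3, 4]
Op 3: conn=-9 S1=25 S2=1 S3=25 S4=15 blocked=[1, 2, 3, 4]
Op 4: conn=-18 S1=25 S2=-8 S3=25 S4=15 blocked=[1, 2, 3, 4]
Op 5: conn=3 S1=25 S2=-8 S3=25 S4=15 blocked=[2]
Op 6: conn=-14 S1=8 S2=-8 S3=25 S4=15 blocked=[1, 2, 3, 4]
Op 7: conn=-3 S1=8 S2=-8 S3=25 S4=15 blocked=[1, 2, 3, 4]
Op 8: conn=-15 S1=-4 S2=-8 S3=25 S4=15 blocked=[1, 2, 3, 4]
Op 9: conn=-23 S1=-4 S2=-8 S3=25 S4=7 blocked=[1, 2, 3, 4]
Op 10: conn=-6 S1=-4 S2=-8 S3=25 S4=7 blocked=[1, 2, 3, 4]
Op 11: conn=6 S1=-4 S2=-8 S3=25 S4=7 blocked=[1, 2]

Answer: S1 S2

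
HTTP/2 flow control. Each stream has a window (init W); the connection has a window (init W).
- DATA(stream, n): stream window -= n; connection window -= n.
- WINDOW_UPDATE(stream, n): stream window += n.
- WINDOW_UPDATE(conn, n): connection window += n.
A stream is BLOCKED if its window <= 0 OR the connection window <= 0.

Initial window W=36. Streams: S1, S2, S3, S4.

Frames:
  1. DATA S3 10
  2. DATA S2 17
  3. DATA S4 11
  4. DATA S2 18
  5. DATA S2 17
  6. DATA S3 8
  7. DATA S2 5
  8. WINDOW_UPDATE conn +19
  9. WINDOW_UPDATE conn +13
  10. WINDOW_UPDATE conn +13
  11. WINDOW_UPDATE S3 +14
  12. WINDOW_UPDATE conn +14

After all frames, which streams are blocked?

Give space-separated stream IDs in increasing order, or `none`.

Answer: S2

Derivation:
Op 1: conn=26 S1=36 S2=36 S3=26 S4=36 blocked=[]
Op 2: conn=9 S1=36 S2=19 S3=26 S4=36 blocked=[]
Op 3: conn=-2 S1=36 S2=19 S3=26 S4=25 blocked=[1, 2, 3, 4]
Op 4: conn=-20 S1=36 S2=1 S3=26 S4=25 blocked=[1, 2, 3, 4]
Op 5: conn=-37 S1=36 S2=-16 S3=26 S4=25 blocked=[1, 2, 3, 4]
Op 6: conn=-45 S1=36 S2=-16 S3=18 S4=25 blocked=[1, 2, 3, 4]
Op 7: conn=-50 S1=36 S2=-21 S3=18 S4=25 blocked=[1, 2, 3, 4]
Op 8: conn=-31 S1=36 S2=-21 S3=18 S4=25 blocked=[1, 2, 3, 4]
Op 9: conn=-18 S1=36 S2=-21 S3=18 S4=25 blocked=[1, 2, 3, 4]
Op 10: conn=-5 S1=36 S2=-21 S3=18 S4=25 blocked=[1, 2, 3, 4]
Op 11: conn=-5 S1=36 S2=-21 S3=32 S4=25 blocked=[1, 2, 3, 4]
Op 12: conn=9 S1=36 S2=-21 S3=32 S4=25 blocked=[2]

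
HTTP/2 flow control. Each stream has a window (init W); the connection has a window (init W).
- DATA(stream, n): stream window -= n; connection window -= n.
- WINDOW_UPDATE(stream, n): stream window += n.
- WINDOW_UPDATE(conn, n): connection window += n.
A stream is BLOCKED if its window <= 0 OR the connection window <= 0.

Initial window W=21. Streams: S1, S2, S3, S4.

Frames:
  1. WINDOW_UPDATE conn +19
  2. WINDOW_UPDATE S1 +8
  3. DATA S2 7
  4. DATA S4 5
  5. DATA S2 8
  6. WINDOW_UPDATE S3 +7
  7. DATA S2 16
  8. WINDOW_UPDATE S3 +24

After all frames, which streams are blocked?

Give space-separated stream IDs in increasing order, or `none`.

Answer: S2

Derivation:
Op 1: conn=40 S1=21 S2=21 S3=21 S4=21 blocked=[]
Op 2: conn=40 S1=29 S2=21 S3=21 S4=21 blocked=[]
Op 3: conn=33 S1=29 S2=14 S3=21 S4=21 blocked=[]
Op 4: conn=28 S1=29 S2=14 S3=21 S4=16 blocked=[]
Op 5: conn=20 S1=29 S2=6 S3=21 S4=16 blocked=[]
Op 6: conn=20 S1=29 S2=6 S3=28 S4=16 blocked=[]
Op 7: conn=4 S1=29 S2=-10 S3=28 S4=16 blocked=[2]
Op 8: conn=4 S1=29 S2=-10 S3=52 S4=16 blocked=[2]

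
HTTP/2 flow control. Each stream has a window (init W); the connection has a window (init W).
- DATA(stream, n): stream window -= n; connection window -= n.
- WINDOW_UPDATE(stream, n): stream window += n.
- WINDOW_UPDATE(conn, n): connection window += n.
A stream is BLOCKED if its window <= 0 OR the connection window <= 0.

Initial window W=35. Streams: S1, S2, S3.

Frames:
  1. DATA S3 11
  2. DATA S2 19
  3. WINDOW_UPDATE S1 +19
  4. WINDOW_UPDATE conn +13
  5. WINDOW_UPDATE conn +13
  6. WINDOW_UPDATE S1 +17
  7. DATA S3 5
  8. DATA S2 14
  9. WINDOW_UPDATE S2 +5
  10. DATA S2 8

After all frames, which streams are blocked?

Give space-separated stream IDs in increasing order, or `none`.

Op 1: conn=24 S1=35 S2=35 S3=24 blocked=[]
Op 2: conn=5 S1=35 S2=16 S3=24 blocked=[]
Op 3: conn=5 S1=54 S2=16 S3=24 blocked=[]
Op 4: conn=18 S1=54 S2=16 S3=24 blocked=[]
Op 5: conn=31 S1=54 S2=16 S3=24 blocked=[]
Op 6: conn=31 S1=71 S2=16 S3=24 blocked=[]
Op 7: conn=26 S1=71 S2=16 S3=19 blocked=[]
Op 8: conn=12 S1=71 S2=2 S3=19 blocked=[]
Op 9: conn=12 S1=71 S2=7 S3=19 blocked=[]
Op 10: conn=4 S1=71 S2=-1 S3=19 blocked=[2]

Answer: S2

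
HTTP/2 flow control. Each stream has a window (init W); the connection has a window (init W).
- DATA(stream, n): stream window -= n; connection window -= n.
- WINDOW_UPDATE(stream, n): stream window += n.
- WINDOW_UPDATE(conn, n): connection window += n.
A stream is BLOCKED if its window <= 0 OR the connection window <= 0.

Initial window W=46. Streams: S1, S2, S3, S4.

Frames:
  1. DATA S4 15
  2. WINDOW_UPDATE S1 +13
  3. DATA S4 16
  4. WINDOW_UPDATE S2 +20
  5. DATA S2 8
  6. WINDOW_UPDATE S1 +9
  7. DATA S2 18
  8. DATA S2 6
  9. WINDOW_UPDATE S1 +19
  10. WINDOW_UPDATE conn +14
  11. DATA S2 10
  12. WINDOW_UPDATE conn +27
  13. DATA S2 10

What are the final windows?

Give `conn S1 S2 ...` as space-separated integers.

Answer: 4 87 14 46 15

Derivation:
Op 1: conn=31 S1=46 S2=46 S3=46 S4=31 blocked=[]
Op 2: conn=31 S1=59 S2=46 S3=46 S4=31 blocked=[]
Op 3: conn=15 S1=59 S2=46 S3=46 S4=15 blocked=[]
Op 4: conn=15 S1=59 S2=66 S3=46 S4=15 blocked=[]
Op 5: conn=7 S1=59 S2=58 S3=46 S4=15 blocked=[]
Op 6: conn=7 S1=68 S2=58 S3=46 S4=15 blocked=[]
Op 7: conn=-11 S1=68 S2=40 S3=46 S4=15 blocked=[1, 2, 3, 4]
Op 8: conn=-17 S1=68 S2=34 S3=46 S4=15 blocked=[1, 2, 3, 4]
Op 9: conn=-17 S1=87 S2=34 S3=46 S4=15 blocked=[1, 2, 3, 4]
Op 10: conn=-3 S1=87 S2=34 S3=46 S4=15 blocked=[1, 2, 3, 4]
Op 11: conn=-13 S1=87 S2=24 S3=46 S4=15 blocked=[1, 2, 3, 4]
Op 12: conn=14 S1=87 S2=24 S3=46 S4=15 blocked=[]
Op 13: conn=4 S1=87 S2=14 S3=46 S4=15 blocked=[]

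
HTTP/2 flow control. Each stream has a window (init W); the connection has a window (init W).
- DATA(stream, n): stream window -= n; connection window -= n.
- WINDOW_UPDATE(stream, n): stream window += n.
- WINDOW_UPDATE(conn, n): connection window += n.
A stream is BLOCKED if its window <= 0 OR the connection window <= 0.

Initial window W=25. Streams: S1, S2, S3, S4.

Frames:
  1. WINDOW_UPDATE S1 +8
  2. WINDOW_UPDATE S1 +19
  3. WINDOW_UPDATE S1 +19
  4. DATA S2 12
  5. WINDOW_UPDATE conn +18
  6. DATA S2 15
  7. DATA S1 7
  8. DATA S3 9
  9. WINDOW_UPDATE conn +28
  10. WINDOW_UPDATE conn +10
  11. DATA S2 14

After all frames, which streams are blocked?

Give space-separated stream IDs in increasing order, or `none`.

Op 1: conn=25 S1=33 S2=25 S3=25 S4=25 blocked=[]
Op 2: conn=25 S1=52 S2=25 S3=25 S4=25 blocked=[]
Op 3: conn=25 S1=71 S2=25 S3=25 S4=25 blocked=[]
Op 4: conn=13 S1=71 S2=13 S3=25 S4=25 blocked=[]
Op 5: conn=31 S1=71 S2=13 S3=25 S4=25 blocked=[]
Op 6: conn=16 S1=71 S2=-2 S3=25 S4=25 blocked=[2]
Op 7: conn=9 S1=64 S2=-2 S3=25 S4=25 blocked=[2]
Op 8: conn=0 S1=64 S2=-2 S3=16 S4=25 blocked=[1, 2, 3, 4]
Op 9: conn=28 S1=64 S2=-2 S3=16 S4=25 blocked=[2]
Op 10: conn=38 S1=64 S2=-2 S3=16 S4=25 blocked=[2]
Op 11: conn=24 S1=64 S2=-16 S3=16 S4=25 blocked=[2]

Answer: S2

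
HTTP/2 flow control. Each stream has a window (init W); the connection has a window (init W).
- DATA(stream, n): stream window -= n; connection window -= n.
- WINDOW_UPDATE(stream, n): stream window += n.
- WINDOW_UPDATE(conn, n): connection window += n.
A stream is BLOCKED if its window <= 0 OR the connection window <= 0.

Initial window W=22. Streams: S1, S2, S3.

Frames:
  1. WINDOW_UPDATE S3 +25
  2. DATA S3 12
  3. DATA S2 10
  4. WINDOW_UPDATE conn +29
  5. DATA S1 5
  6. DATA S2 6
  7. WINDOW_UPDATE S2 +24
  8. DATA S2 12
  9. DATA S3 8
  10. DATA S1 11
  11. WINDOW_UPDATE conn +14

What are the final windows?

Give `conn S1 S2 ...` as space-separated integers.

Answer: 1 6 18 27

Derivation:
Op 1: conn=22 S1=22 S2=22 S3=47 blocked=[]
Op 2: conn=10 S1=22 S2=22 S3=35 blocked=[]
Op 3: conn=0 S1=22 S2=12 S3=35 blocked=[1, 2, 3]
Op 4: conn=29 S1=22 S2=12 S3=35 blocked=[]
Op 5: conn=24 S1=17 S2=12 S3=35 blocked=[]
Op 6: conn=18 S1=17 S2=6 S3=35 blocked=[]
Op 7: conn=18 S1=17 S2=30 S3=35 blocked=[]
Op 8: conn=6 S1=17 S2=18 S3=35 blocked=[]
Op 9: conn=-2 S1=17 S2=18 S3=27 blocked=[1, 2, 3]
Op 10: conn=-13 S1=6 S2=18 S3=27 blocked=[1, 2, 3]
Op 11: conn=1 S1=6 S2=18 S3=27 blocked=[]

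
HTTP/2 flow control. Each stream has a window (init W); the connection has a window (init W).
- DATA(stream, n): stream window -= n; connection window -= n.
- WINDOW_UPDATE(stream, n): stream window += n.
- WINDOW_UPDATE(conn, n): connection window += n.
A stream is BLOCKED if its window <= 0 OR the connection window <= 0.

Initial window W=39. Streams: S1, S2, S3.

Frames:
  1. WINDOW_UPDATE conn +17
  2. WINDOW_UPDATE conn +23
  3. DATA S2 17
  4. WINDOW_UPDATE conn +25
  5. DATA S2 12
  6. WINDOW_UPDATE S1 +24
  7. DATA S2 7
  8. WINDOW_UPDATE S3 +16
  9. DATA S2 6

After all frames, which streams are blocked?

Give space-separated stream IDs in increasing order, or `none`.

Answer: S2

Derivation:
Op 1: conn=56 S1=39 S2=39 S3=39 blocked=[]
Op 2: conn=79 S1=39 S2=39 S3=39 blocked=[]
Op 3: conn=62 S1=39 S2=22 S3=39 blocked=[]
Op 4: conn=87 S1=39 S2=22 S3=39 blocked=[]
Op 5: conn=75 S1=39 S2=10 S3=39 blocked=[]
Op 6: conn=75 S1=63 S2=10 S3=39 blocked=[]
Op 7: conn=68 S1=63 S2=3 S3=39 blocked=[]
Op 8: conn=68 S1=63 S2=3 S3=55 blocked=[]
Op 9: conn=62 S1=63 S2=-3 S3=55 blocked=[2]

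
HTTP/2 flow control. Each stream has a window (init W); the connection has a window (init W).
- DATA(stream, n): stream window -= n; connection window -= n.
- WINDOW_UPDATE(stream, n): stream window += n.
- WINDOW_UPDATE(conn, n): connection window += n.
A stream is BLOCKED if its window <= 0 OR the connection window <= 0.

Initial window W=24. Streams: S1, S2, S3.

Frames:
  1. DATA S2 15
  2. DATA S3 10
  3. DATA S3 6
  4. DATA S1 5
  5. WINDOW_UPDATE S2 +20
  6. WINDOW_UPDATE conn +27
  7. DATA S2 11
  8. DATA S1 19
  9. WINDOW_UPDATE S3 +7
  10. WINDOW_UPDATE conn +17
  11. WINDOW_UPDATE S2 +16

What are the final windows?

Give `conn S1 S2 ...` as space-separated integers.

Op 1: conn=9 S1=24 S2=9 S3=24 blocked=[]
Op 2: conn=-1 S1=24 S2=9 S3=14 blocked=[1, 2, 3]
Op 3: conn=-7 S1=24 S2=9 S3=8 blocked=[1, 2, 3]
Op 4: conn=-12 S1=19 S2=9 S3=8 blocked=[1, 2, 3]
Op 5: conn=-12 S1=19 S2=29 S3=8 blocked=[1, 2, 3]
Op 6: conn=15 S1=19 S2=29 S3=8 blocked=[]
Op 7: conn=4 S1=19 S2=18 S3=8 blocked=[]
Op 8: conn=-15 S1=0 S2=18 S3=8 blocked=[1, 2, 3]
Op 9: conn=-15 S1=0 S2=18 S3=15 blocked=[1, 2, 3]
Op 10: conn=2 S1=0 S2=18 S3=15 blocked=[1]
Op 11: conn=2 S1=0 S2=34 S3=15 blocked=[1]

Answer: 2 0 34 15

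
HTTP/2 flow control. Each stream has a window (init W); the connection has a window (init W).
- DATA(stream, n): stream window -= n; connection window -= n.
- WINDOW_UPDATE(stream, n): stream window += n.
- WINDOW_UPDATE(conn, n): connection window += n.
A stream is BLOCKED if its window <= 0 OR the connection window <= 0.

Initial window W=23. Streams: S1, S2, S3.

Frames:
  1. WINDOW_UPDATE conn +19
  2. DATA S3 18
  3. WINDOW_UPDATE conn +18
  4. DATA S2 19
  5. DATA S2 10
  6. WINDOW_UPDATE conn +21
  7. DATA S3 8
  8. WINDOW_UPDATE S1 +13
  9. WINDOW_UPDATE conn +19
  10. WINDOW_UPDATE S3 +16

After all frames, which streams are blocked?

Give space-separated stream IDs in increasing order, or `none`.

Op 1: conn=42 S1=23 S2=23 S3=23 blocked=[]
Op 2: conn=24 S1=23 S2=23 S3=5 blocked=[]
Op 3: conn=42 S1=23 S2=23 S3=5 blocked=[]
Op 4: conn=23 S1=23 S2=4 S3=5 blocked=[]
Op 5: conn=13 S1=23 S2=-6 S3=5 blocked=[2]
Op 6: conn=34 S1=23 S2=-6 S3=5 blocked=[2]
Op 7: conn=26 S1=23 S2=-6 S3=-3 blocked=[2, 3]
Op 8: conn=26 S1=36 S2=-6 S3=-3 blocked=[2, 3]
Op 9: conn=45 S1=36 S2=-6 S3=-3 blocked=[2, 3]
Op 10: conn=45 S1=36 S2=-6 S3=13 blocked=[2]

Answer: S2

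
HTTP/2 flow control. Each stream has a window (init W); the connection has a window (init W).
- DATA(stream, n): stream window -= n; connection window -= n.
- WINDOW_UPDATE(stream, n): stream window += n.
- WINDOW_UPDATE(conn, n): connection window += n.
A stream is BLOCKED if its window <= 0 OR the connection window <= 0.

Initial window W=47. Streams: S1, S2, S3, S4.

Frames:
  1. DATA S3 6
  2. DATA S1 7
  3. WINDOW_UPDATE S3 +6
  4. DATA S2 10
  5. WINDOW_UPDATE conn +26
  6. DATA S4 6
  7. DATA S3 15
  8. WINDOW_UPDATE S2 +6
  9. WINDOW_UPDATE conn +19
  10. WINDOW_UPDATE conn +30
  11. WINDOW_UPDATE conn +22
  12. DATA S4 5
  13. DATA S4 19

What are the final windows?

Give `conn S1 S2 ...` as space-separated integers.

Op 1: conn=41 S1=47 S2=47 S3=41 S4=47 blocked=[]
Op 2: conn=34 S1=40 S2=47 S3=41 S4=47 blocked=[]
Op 3: conn=34 S1=40 S2=47 S3=47 S4=47 blocked=[]
Op 4: conn=24 S1=40 S2=37 S3=47 S4=47 blocked=[]
Op 5: conn=50 S1=40 S2=37 S3=47 S4=47 blocked=[]
Op 6: conn=44 S1=40 S2=37 S3=47 S4=41 blocked=[]
Op 7: conn=29 S1=40 S2=37 S3=32 S4=41 blocked=[]
Op 8: conn=29 S1=40 S2=43 S3=32 S4=41 blocked=[]
Op 9: conn=48 S1=40 S2=43 S3=32 S4=41 blocked=[]
Op 10: conn=78 S1=40 S2=43 S3=32 S4=41 blocked=[]
Op 11: conn=100 S1=40 S2=43 S3=32 S4=41 blocked=[]
Op 12: conn=95 S1=40 S2=43 S3=32 S4=36 blocked=[]
Op 13: conn=76 S1=40 S2=43 S3=32 S4=17 blocked=[]

Answer: 76 40 43 32 17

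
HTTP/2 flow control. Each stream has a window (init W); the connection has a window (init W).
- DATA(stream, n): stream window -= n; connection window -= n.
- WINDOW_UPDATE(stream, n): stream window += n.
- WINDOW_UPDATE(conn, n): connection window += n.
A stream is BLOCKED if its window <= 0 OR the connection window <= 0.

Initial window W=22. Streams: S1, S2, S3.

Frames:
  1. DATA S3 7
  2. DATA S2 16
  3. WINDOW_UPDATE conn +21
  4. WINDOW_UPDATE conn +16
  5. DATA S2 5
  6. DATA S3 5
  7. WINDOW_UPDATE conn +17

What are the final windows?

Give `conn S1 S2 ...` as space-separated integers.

Op 1: conn=15 S1=22 S2=22 S3=15 blocked=[]
Op 2: conn=-1 S1=22 S2=6 S3=15 blocked=[1, 2, 3]
Op 3: conn=20 S1=22 S2=6 S3=15 blocked=[]
Op 4: conn=36 S1=22 S2=6 S3=15 blocked=[]
Op 5: conn=31 S1=22 S2=1 S3=15 blocked=[]
Op 6: conn=26 S1=22 S2=1 S3=10 blocked=[]
Op 7: conn=43 S1=22 S2=1 S3=10 blocked=[]

Answer: 43 22 1 10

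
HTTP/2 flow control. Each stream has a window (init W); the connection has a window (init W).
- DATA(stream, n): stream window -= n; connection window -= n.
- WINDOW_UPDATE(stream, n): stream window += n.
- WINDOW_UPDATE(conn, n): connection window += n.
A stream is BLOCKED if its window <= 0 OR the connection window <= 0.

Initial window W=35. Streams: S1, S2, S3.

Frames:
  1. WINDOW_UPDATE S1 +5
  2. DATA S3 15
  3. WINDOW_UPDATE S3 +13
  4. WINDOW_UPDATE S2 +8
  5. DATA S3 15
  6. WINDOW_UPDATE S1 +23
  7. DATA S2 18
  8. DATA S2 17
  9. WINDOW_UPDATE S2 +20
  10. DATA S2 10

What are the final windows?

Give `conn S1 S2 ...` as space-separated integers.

Answer: -40 63 18 18

Derivation:
Op 1: conn=35 S1=40 S2=35 S3=35 blocked=[]
Op 2: conn=20 S1=40 S2=35 S3=20 blocked=[]
Op 3: conn=20 S1=40 S2=35 S3=33 blocked=[]
Op 4: conn=20 S1=40 S2=43 S3=33 blocked=[]
Op 5: conn=5 S1=40 S2=43 S3=18 blocked=[]
Op 6: conn=5 S1=63 S2=43 S3=18 blocked=[]
Op 7: conn=-13 S1=63 S2=25 S3=18 blocked=[1, 2, 3]
Op 8: conn=-30 S1=63 S2=8 S3=18 blocked=[1, 2, 3]
Op 9: conn=-30 S1=63 S2=28 S3=18 blocked=[1, 2, 3]
Op 10: conn=-40 S1=63 S2=18 S3=18 blocked=[1, 2, 3]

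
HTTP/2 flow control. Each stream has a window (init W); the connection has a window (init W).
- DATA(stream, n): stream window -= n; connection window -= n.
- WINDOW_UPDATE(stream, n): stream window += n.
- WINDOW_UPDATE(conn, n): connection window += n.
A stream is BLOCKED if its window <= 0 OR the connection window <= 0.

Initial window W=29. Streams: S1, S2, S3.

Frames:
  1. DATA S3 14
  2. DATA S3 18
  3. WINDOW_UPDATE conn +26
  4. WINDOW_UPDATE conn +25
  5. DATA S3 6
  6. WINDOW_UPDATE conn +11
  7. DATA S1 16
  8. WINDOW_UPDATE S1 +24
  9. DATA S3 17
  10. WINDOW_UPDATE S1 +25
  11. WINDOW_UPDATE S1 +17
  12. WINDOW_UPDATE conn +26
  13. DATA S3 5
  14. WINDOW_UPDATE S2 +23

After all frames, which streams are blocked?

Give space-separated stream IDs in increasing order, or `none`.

Answer: S3

Derivation:
Op 1: conn=15 S1=29 S2=29 S3=15 blocked=[]
Op 2: conn=-3 S1=29 S2=29 S3=-3 blocked=[1, 2, 3]
Op 3: conn=23 S1=29 S2=29 S3=-3 blocked=[3]
Op 4: conn=48 S1=29 S2=29 S3=-3 blocked=[3]
Op 5: conn=42 S1=29 S2=29 S3=-9 blocked=[3]
Op 6: conn=53 S1=29 S2=29 S3=-9 blocked=[3]
Op 7: conn=37 S1=13 S2=29 S3=-9 blocked=[3]
Op 8: conn=37 S1=37 S2=29 S3=-9 blocked=[3]
Op 9: conn=20 S1=37 S2=29 S3=-26 blocked=[3]
Op 10: conn=20 S1=62 S2=29 S3=-26 blocked=[3]
Op 11: conn=20 S1=79 S2=29 S3=-26 blocked=[3]
Op 12: conn=46 S1=79 S2=29 S3=-26 blocked=[3]
Op 13: conn=41 S1=79 S2=29 S3=-31 blocked=[3]
Op 14: conn=41 S1=79 S2=52 S3=-31 blocked=[3]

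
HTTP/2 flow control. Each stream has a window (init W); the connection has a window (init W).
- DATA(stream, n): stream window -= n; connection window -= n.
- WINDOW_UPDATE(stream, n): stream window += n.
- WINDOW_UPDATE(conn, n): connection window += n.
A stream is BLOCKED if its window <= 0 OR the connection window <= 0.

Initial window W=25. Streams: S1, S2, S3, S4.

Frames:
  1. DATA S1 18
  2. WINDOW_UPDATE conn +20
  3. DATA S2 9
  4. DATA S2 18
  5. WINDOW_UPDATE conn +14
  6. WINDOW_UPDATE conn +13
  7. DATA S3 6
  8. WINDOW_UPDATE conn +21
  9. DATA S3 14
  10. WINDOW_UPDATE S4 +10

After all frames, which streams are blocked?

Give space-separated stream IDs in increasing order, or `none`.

Answer: S2

Derivation:
Op 1: conn=7 S1=7 S2=25 S3=25 S4=25 blocked=[]
Op 2: conn=27 S1=7 S2=25 S3=25 S4=25 blocked=[]
Op 3: conn=18 S1=7 S2=16 S3=25 S4=25 blocked=[]
Op 4: conn=0 S1=7 S2=-2 S3=25 S4=25 blocked=[1, 2, 3, 4]
Op 5: conn=14 S1=7 S2=-2 S3=25 S4=25 blocked=[2]
Op 6: conn=27 S1=7 S2=-2 S3=25 S4=25 blocked=[2]
Op 7: conn=21 S1=7 S2=-2 S3=19 S4=25 blocked=[2]
Op 8: conn=42 S1=7 S2=-2 S3=19 S4=25 blocked=[2]
Op 9: conn=28 S1=7 S2=-2 S3=5 S4=25 blocked=[2]
Op 10: conn=28 S1=7 S2=-2 S3=5 S4=35 blocked=[2]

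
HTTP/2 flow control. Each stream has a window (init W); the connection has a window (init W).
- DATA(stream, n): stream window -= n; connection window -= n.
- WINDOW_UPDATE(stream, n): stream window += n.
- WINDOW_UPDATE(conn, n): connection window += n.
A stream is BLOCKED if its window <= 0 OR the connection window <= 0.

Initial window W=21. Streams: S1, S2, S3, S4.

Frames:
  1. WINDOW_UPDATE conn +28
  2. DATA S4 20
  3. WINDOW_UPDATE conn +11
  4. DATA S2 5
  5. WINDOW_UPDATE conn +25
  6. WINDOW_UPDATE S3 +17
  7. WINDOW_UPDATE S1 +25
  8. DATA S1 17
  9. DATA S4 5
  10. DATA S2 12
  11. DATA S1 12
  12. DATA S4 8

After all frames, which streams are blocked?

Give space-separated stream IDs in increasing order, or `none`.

Op 1: conn=49 S1=21 S2=21 S3=21 S4=21 blocked=[]
Op 2: conn=29 S1=21 S2=21 S3=21 S4=1 blocked=[]
Op 3: conn=40 S1=21 S2=21 S3=21 S4=1 blocked=[]
Op 4: conn=35 S1=21 S2=16 S3=21 S4=1 blocked=[]
Op 5: conn=60 S1=21 S2=16 S3=21 S4=1 blocked=[]
Op 6: conn=60 S1=21 S2=16 S3=38 S4=1 blocked=[]
Op 7: conn=60 S1=46 S2=16 S3=38 S4=1 blocked=[]
Op 8: conn=43 S1=29 S2=16 S3=38 S4=1 blocked=[]
Op 9: conn=38 S1=29 S2=16 S3=38 S4=-4 blocked=[4]
Op 10: conn=26 S1=29 S2=4 S3=38 S4=-4 blocked=[4]
Op 11: conn=14 S1=17 S2=4 S3=38 S4=-4 blocked=[4]
Op 12: conn=6 S1=17 S2=4 S3=38 S4=-12 blocked=[4]

Answer: S4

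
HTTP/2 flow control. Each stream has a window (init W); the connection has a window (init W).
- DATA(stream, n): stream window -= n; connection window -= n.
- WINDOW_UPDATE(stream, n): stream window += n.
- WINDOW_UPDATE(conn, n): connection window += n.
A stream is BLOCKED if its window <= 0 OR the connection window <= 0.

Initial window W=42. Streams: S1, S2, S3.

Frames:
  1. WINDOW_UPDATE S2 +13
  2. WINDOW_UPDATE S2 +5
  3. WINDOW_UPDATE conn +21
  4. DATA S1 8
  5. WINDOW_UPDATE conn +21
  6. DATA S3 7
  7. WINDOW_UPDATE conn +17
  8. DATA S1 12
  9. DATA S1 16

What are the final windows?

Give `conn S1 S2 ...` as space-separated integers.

Op 1: conn=42 S1=42 S2=55 S3=42 blocked=[]
Op 2: conn=42 S1=42 S2=60 S3=42 blocked=[]
Op 3: conn=63 S1=42 S2=60 S3=42 blocked=[]
Op 4: conn=55 S1=34 S2=60 S3=42 blocked=[]
Op 5: conn=76 S1=34 S2=60 S3=42 blocked=[]
Op 6: conn=69 S1=34 S2=60 S3=35 blocked=[]
Op 7: conn=86 S1=34 S2=60 S3=35 blocked=[]
Op 8: conn=74 S1=22 S2=60 S3=35 blocked=[]
Op 9: conn=58 S1=6 S2=60 S3=35 blocked=[]

Answer: 58 6 60 35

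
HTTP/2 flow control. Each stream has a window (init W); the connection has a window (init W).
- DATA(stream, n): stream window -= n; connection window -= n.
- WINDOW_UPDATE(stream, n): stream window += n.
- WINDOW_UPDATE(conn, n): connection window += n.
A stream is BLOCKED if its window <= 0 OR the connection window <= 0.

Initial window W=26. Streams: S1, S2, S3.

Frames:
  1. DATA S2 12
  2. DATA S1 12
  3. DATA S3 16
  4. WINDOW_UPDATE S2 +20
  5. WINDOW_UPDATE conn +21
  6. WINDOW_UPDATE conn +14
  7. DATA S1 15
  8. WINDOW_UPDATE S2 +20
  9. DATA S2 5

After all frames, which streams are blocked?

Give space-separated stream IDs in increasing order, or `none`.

Answer: S1

Derivation:
Op 1: conn=14 S1=26 S2=14 S3=26 blocked=[]
Op 2: conn=2 S1=14 S2=14 S3=26 blocked=[]
Op 3: conn=-14 S1=14 S2=14 S3=10 blocked=[1, 2, 3]
Op 4: conn=-14 S1=14 S2=34 S3=10 blocked=[1, 2, 3]
Op 5: conn=7 S1=14 S2=34 S3=10 blocked=[]
Op 6: conn=21 S1=14 S2=34 S3=10 blocked=[]
Op 7: conn=6 S1=-1 S2=34 S3=10 blocked=[1]
Op 8: conn=6 S1=-1 S2=54 S3=10 blocked=[1]
Op 9: conn=1 S1=-1 S2=49 S3=10 blocked=[1]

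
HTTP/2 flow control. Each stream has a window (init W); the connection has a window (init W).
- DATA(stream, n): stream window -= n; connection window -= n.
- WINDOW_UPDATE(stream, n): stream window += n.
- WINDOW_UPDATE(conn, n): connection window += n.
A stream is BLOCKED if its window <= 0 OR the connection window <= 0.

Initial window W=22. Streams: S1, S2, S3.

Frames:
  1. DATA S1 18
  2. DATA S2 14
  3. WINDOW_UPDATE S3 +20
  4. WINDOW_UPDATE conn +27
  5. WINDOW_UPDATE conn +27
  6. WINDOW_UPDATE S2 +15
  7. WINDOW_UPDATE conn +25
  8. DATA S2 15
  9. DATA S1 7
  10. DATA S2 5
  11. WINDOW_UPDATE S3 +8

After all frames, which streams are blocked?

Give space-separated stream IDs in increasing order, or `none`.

Op 1: conn=4 S1=4 S2=22 S3=22 blocked=[]
Op 2: conn=-10 S1=4 S2=8 S3=22 blocked=[1, 2, 3]
Op 3: conn=-10 S1=4 S2=8 S3=42 blocked=[1, 2, 3]
Op 4: conn=17 S1=4 S2=8 S3=42 blocked=[]
Op 5: conn=44 S1=4 S2=8 S3=42 blocked=[]
Op 6: conn=44 S1=4 S2=23 S3=42 blocked=[]
Op 7: conn=69 S1=4 S2=23 S3=42 blocked=[]
Op 8: conn=54 S1=4 S2=8 S3=42 blocked=[]
Op 9: conn=47 S1=-3 S2=8 S3=42 blocked=[1]
Op 10: conn=42 S1=-3 S2=3 S3=42 blocked=[1]
Op 11: conn=42 S1=-3 S2=3 S3=50 blocked=[1]

Answer: S1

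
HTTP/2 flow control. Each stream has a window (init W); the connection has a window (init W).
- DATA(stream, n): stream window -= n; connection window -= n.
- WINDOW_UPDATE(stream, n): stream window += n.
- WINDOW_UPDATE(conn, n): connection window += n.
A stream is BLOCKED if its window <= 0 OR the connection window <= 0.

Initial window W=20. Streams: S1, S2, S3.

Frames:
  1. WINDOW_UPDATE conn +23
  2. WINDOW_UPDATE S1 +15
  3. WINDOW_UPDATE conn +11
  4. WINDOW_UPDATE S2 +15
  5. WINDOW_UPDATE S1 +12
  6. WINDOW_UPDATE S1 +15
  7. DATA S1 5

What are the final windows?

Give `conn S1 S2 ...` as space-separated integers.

Answer: 49 57 35 20

Derivation:
Op 1: conn=43 S1=20 S2=20 S3=20 blocked=[]
Op 2: conn=43 S1=35 S2=20 S3=20 blocked=[]
Op 3: conn=54 S1=35 S2=20 S3=20 blocked=[]
Op 4: conn=54 S1=35 S2=35 S3=20 blocked=[]
Op 5: conn=54 S1=47 S2=35 S3=20 blocked=[]
Op 6: conn=54 S1=62 S2=35 S3=20 blocked=[]
Op 7: conn=49 S1=57 S2=35 S3=20 blocked=[]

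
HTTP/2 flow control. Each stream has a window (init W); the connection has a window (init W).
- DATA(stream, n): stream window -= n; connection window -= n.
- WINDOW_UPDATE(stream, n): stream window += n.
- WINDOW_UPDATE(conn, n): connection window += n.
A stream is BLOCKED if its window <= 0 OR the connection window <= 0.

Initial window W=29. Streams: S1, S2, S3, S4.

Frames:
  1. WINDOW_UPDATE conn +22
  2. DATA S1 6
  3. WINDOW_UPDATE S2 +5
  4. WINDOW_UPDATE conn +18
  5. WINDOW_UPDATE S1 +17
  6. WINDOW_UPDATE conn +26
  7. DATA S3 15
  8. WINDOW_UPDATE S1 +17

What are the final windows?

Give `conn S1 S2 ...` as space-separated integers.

Op 1: conn=51 S1=29 S2=29 S3=29 S4=29 blocked=[]
Op 2: conn=45 S1=23 S2=29 S3=29 S4=29 blocked=[]
Op 3: conn=45 S1=23 S2=34 S3=29 S4=29 blocked=[]
Op 4: conn=63 S1=23 S2=34 S3=29 S4=29 blocked=[]
Op 5: conn=63 S1=40 S2=34 S3=29 S4=29 blocked=[]
Op 6: conn=89 S1=40 S2=34 S3=29 S4=29 blocked=[]
Op 7: conn=74 S1=40 S2=34 S3=14 S4=29 blocked=[]
Op 8: conn=74 S1=57 S2=34 S3=14 S4=29 blocked=[]

Answer: 74 57 34 14 29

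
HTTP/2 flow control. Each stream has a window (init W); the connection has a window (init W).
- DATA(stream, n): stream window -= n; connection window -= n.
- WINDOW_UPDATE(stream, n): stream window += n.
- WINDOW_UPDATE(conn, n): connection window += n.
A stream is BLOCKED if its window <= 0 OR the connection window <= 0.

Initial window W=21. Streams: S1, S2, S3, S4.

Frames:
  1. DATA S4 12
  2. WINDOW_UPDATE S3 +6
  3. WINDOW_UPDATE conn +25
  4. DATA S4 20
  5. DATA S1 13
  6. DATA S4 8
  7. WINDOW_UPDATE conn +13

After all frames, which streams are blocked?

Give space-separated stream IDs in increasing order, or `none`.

Answer: S4

Derivation:
Op 1: conn=9 S1=21 S2=21 S3=21 S4=9 blocked=[]
Op 2: conn=9 S1=21 S2=21 S3=27 S4=9 blocked=[]
Op 3: conn=34 S1=21 S2=21 S3=27 S4=9 blocked=[]
Op 4: conn=14 S1=21 S2=21 S3=27 S4=-11 blocked=[4]
Op 5: conn=1 S1=8 S2=21 S3=27 S4=-11 blocked=[4]
Op 6: conn=-7 S1=8 S2=21 S3=27 S4=-19 blocked=[1, 2, 3, 4]
Op 7: conn=6 S1=8 S2=21 S3=27 S4=-19 blocked=[4]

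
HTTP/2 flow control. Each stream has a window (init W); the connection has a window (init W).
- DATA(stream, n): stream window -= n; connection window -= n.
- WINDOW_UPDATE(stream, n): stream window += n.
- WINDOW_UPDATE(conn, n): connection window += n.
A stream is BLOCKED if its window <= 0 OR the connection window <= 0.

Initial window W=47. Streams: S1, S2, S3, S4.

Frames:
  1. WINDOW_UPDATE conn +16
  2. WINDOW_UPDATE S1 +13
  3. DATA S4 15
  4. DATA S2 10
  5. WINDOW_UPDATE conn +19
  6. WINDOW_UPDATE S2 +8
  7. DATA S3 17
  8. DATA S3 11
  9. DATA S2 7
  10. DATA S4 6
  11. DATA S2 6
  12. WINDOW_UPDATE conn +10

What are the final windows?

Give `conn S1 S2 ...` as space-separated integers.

Answer: 20 60 32 19 26

Derivation:
Op 1: conn=63 S1=47 S2=47 S3=47 S4=47 blocked=[]
Op 2: conn=63 S1=60 S2=47 S3=47 S4=47 blocked=[]
Op 3: conn=48 S1=60 S2=47 S3=47 S4=32 blocked=[]
Op 4: conn=38 S1=60 S2=37 S3=47 S4=32 blocked=[]
Op 5: conn=57 S1=60 S2=37 S3=47 S4=32 blocked=[]
Op 6: conn=57 S1=60 S2=45 S3=47 S4=32 blocked=[]
Op 7: conn=40 S1=60 S2=45 S3=30 S4=32 blocked=[]
Op 8: conn=29 S1=60 S2=45 S3=19 S4=32 blocked=[]
Op 9: conn=22 S1=60 S2=38 S3=19 S4=32 blocked=[]
Op 10: conn=16 S1=60 S2=38 S3=19 S4=26 blocked=[]
Op 11: conn=10 S1=60 S2=32 S3=19 S4=26 blocked=[]
Op 12: conn=20 S1=60 S2=32 S3=19 S4=26 blocked=[]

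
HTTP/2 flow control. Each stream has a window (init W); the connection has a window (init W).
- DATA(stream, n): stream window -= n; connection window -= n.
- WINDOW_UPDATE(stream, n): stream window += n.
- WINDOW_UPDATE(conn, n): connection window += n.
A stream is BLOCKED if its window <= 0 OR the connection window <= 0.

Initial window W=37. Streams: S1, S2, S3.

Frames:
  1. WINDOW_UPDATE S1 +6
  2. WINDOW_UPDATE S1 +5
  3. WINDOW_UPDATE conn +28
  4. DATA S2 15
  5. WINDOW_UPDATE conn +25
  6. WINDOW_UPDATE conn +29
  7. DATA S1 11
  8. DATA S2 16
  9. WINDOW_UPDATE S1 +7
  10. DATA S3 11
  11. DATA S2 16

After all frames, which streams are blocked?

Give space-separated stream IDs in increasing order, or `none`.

Answer: S2

Derivation:
Op 1: conn=37 S1=43 S2=37 S3=37 blocked=[]
Op 2: conn=37 S1=48 S2=37 S3=37 blocked=[]
Op 3: conn=65 S1=48 S2=37 S3=37 blocked=[]
Op 4: conn=50 S1=48 S2=22 S3=37 blocked=[]
Op 5: conn=75 S1=48 S2=22 S3=37 blocked=[]
Op 6: conn=104 S1=48 S2=22 S3=37 blocked=[]
Op 7: conn=93 S1=37 S2=22 S3=37 blocked=[]
Op 8: conn=77 S1=37 S2=6 S3=37 blocked=[]
Op 9: conn=77 S1=44 S2=6 S3=37 blocked=[]
Op 10: conn=66 S1=44 S2=6 S3=26 blocked=[]
Op 11: conn=50 S1=44 S2=-10 S3=26 blocked=[2]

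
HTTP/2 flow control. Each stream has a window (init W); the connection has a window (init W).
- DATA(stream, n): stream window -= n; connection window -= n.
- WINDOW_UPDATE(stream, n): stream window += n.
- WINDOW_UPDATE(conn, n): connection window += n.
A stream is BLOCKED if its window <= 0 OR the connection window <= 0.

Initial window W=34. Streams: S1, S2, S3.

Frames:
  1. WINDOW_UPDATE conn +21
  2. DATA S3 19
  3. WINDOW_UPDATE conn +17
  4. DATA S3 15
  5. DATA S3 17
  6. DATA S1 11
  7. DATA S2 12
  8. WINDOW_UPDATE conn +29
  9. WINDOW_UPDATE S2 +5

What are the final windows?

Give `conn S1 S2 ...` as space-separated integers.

Answer: 27 23 27 -17

Derivation:
Op 1: conn=55 S1=34 S2=34 S3=34 blocked=[]
Op 2: conn=36 S1=34 S2=34 S3=15 blocked=[]
Op 3: conn=53 S1=34 S2=34 S3=15 blocked=[]
Op 4: conn=38 S1=34 S2=34 S3=0 blocked=[3]
Op 5: conn=21 S1=34 S2=34 S3=-17 blocked=[3]
Op 6: conn=10 S1=23 S2=34 S3=-17 blocked=[3]
Op 7: conn=-2 S1=23 S2=22 S3=-17 blocked=[1, 2, 3]
Op 8: conn=27 S1=23 S2=22 S3=-17 blocked=[3]
Op 9: conn=27 S1=23 S2=27 S3=-17 blocked=[3]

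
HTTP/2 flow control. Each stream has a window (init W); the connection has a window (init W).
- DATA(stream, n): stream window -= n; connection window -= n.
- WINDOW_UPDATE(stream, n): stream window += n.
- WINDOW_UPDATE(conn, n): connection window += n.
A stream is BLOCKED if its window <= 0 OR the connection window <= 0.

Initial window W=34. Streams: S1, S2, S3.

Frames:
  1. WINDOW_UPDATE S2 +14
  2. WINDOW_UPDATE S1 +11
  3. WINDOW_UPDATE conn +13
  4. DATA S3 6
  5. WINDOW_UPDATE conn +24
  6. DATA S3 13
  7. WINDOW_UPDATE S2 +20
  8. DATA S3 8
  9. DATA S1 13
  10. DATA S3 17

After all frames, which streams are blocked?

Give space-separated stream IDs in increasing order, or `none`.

Op 1: conn=34 S1=34 S2=48 S3=34 blocked=[]
Op 2: conn=34 S1=45 S2=48 S3=34 blocked=[]
Op 3: conn=47 S1=45 S2=48 S3=34 blocked=[]
Op 4: conn=41 S1=45 S2=48 S3=28 blocked=[]
Op 5: conn=65 S1=45 S2=48 S3=28 blocked=[]
Op 6: conn=52 S1=45 S2=48 S3=15 blocked=[]
Op 7: conn=52 S1=45 S2=68 S3=15 blocked=[]
Op 8: conn=44 S1=45 S2=68 S3=7 blocked=[]
Op 9: conn=31 S1=32 S2=68 S3=7 blocked=[]
Op 10: conn=14 S1=32 S2=68 S3=-10 blocked=[3]

Answer: S3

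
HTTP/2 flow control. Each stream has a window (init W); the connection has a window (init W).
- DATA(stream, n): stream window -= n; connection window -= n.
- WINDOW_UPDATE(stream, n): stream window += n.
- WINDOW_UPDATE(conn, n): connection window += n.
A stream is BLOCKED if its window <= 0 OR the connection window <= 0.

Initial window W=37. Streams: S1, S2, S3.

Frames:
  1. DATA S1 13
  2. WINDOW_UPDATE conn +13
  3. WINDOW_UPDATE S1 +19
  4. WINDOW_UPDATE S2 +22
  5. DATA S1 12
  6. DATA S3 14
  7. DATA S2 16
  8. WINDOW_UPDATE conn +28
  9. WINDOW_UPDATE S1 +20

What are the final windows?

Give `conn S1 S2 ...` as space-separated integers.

Answer: 23 51 43 23

Derivation:
Op 1: conn=24 S1=24 S2=37 S3=37 blocked=[]
Op 2: conn=37 S1=24 S2=37 S3=37 blocked=[]
Op 3: conn=37 S1=43 S2=37 S3=37 blocked=[]
Op 4: conn=37 S1=43 S2=59 S3=37 blocked=[]
Op 5: conn=25 S1=31 S2=59 S3=37 blocked=[]
Op 6: conn=11 S1=31 S2=59 S3=23 blocked=[]
Op 7: conn=-5 S1=31 S2=43 S3=23 blocked=[1, 2, 3]
Op 8: conn=23 S1=31 S2=43 S3=23 blocked=[]
Op 9: conn=23 S1=51 S2=43 S3=23 blocked=[]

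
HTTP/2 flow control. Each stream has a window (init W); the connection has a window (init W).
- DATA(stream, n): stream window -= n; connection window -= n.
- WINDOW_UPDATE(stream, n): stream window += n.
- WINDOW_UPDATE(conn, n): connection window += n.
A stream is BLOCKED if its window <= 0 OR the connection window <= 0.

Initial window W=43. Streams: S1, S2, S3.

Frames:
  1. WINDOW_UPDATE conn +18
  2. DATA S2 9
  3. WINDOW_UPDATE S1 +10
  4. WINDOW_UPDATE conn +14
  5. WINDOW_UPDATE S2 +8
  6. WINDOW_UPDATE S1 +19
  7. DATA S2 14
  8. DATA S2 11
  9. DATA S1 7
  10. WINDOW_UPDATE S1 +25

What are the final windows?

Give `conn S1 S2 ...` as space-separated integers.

Answer: 34 90 17 43

Derivation:
Op 1: conn=61 S1=43 S2=43 S3=43 blocked=[]
Op 2: conn=52 S1=43 S2=34 S3=43 blocked=[]
Op 3: conn=52 S1=53 S2=34 S3=43 blocked=[]
Op 4: conn=66 S1=53 S2=34 S3=43 blocked=[]
Op 5: conn=66 S1=53 S2=42 S3=43 blocked=[]
Op 6: conn=66 S1=72 S2=42 S3=43 blocked=[]
Op 7: conn=52 S1=72 S2=28 S3=43 blocked=[]
Op 8: conn=41 S1=72 S2=17 S3=43 blocked=[]
Op 9: conn=34 S1=65 S2=17 S3=43 blocked=[]
Op 10: conn=34 S1=90 S2=17 S3=43 blocked=[]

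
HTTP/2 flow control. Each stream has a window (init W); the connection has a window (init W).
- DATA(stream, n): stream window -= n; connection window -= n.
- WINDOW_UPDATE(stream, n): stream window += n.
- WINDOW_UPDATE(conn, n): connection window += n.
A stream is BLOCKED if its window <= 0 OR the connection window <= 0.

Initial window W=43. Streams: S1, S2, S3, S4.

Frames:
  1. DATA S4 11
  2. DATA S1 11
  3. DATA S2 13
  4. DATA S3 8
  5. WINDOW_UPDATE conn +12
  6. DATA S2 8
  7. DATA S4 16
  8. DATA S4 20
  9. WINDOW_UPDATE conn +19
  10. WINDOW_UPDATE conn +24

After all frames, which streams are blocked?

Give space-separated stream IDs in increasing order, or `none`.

Answer: S4

Derivation:
Op 1: conn=32 S1=43 S2=43 S3=43 S4=32 blocked=[]
Op 2: conn=21 S1=32 S2=43 S3=43 S4=32 blocked=[]
Op 3: conn=8 S1=32 S2=30 S3=43 S4=32 blocked=[]
Op 4: conn=0 S1=32 S2=30 S3=35 S4=32 blocked=[1, 2, 3, 4]
Op 5: conn=12 S1=32 S2=30 S3=35 S4=32 blocked=[]
Op 6: conn=4 S1=32 S2=22 S3=35 S4=32 blocked=[]
Op 7: conn=-12 S1=32 S2=22 S3=35 S4=16 blocked=[1, 2, 3, 4]
Op 8: conn=-32 S1=32 S2=22 S3=35 S4=-4 blocked=[1, 2, 3, 4]
Op 9: conn=-13 S1=32 S2=22 S3=35 S4=-4 blocked=[1, 2, 3, 4]
Op 10: conn=11 S1=32 S2=22 S3=35 S4=-4 blocked=[4]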